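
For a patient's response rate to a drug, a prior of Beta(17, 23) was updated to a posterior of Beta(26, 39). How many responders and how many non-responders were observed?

9 responders and 16 non-responders

Beta is conjugate to the binomial likelihood: posterior = Beta(a+s, b+f).
Match parameters: s=26−17=9, f=39−23=16.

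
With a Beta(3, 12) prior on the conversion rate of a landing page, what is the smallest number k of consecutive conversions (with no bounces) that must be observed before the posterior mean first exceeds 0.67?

k = 22

After k conversions and 0 bounces the posterior is Beta(3+k, 12), with mean (3+k)/(3+12+k).
Set (3+k)/(15+k) > 0.67 and solve: k > (0.67·15 − 3)/(1 − 0.67) = 21.364.
The smallest integer exceeding 21.364 is 22, and checking k=22: (25)/(37) = 0.6757 > 0.67.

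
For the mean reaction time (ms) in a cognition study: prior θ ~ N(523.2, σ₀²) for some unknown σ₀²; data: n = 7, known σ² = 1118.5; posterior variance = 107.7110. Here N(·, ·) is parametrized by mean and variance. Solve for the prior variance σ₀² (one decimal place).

For the Normal–Normal model with known σ², precisions add: τ_n = τ₀ + n/σ².
So 1/σ₀² = 1/107.7110 − 7/1118.5 = 0.009284 − 0.006258 = 0.003026.
Hence σ₀² = 1/0.003026 ≈ 330.5.

σ₀² = 330.5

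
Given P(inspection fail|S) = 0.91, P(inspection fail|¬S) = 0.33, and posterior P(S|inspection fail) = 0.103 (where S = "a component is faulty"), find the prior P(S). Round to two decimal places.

In odds form, posterior odds = prior odds × likelihood ratio, so prior odds = posterior odds ÷ LR.
Posterior odds = 0.103/(1−0.103) = 0.1148. LR = 0.91/0.33 = 2.7576.
Prior odds = 0.1148/2.7576 = 0.0416, so P(S) = 0.0416/(1+0.0416) ≈ 0.04.

P(S) = 0.04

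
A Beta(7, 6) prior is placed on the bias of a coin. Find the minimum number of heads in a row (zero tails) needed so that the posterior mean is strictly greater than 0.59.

k = 2

After k heads and 0 tails the posterior is Beta(7+k, 6), with mean (7+k)/(7+6+k).
Set (7+k)/(13+k) > 0.59 and solve: k > (0.59·13 − 7)/(1 − 0.59) = 1.634.
The smallest integer exceeding 1.634 is 2.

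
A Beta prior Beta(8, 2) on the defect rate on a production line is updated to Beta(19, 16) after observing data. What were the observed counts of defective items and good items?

A Beta(a, b) prior with s successes and f failures in binomial data gives a Beta(a+s, b+f) posterior.
Match parameters: s=19−8=11, f=16−2=14.

11 defective items and 14 good items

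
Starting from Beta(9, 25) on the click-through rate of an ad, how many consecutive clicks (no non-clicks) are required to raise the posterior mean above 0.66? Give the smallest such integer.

After k clicks and 0 non-clicks the posterior is Beta(9+k, 25), with mean (9+k)/(9+25+k).
Set (9+k)/(34+k) > 0.66 and solve: k > (0.66·34 − 9)/(1 − 0.66) = 39.529.
The smallest integer exceeding 39.529 is 40.

k = 40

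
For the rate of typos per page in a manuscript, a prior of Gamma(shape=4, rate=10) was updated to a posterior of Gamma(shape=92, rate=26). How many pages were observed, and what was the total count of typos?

A Gamma(α, β) prior (rate parametrization) on a Poisson rate with n observations summing to S gives posterior Gamma(α+S, β+n).
Matching: Σxᵢ = 92 − 4 = 88 and n = 26 − 10 = 16.

n = 16 pages with total 88 typos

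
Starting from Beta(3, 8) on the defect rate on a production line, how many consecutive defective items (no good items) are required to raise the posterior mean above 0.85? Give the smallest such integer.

After k defective items and 0 good items the posterior is Beta(3+k, 8), with mean (3+k)/(3+8+k).
Set (3+k)/(11+k) > 0.85 and solve: k > (0.85·11 − 3)/(1 − 0.85) = 42.333.
The smallest integer exceeding 42.333 is 43, and checking k=43: (46)/(54) = 0.8519 > 0.85.

k = 43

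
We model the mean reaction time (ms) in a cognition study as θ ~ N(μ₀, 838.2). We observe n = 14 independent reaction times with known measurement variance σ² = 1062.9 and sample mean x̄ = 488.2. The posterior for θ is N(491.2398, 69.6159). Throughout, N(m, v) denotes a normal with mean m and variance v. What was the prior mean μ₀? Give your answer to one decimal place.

The posterior mean is a precision-weighted average: μ_n = (τ₀μ₀ + τ_data·x̄)/(τ₀+τ_data), with τ₀=1/σ₀² and τ_data=n/σ².
Here τ₀ = 1/838.2 = 0.001193 and τ_data = 14/1062.9 = 0.013172, so τ_n = 0.014365.
Rearranging for μ₀: μ₀ = (μ_n·τ_n − τ_data·x̄)/τ₀ = (491.2398·0.014365 − 0.013172·488.2) / 0.001193 = 0.626089/0.001193 ≈ 524.8.

μ₀ = 524.8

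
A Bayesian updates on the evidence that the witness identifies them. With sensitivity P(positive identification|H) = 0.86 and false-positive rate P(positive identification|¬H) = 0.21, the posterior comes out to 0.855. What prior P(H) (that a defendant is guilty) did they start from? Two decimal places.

Bayes' rule in odds form gives O(H|E) = O(H)·[P(E|H)/P(E|¬H)], hence O(H) = O(H|E)/LR.
Posterior odds = 0.855/(1−0.855) = 5.8966. LR = 0.86/0.21 = 4.0952.
Prior odds = 5.8966/4.0952 = 1.4399, so P(H) = 1.4399/(1+1.4399) ≈ 0.59.

P(H) = 0.59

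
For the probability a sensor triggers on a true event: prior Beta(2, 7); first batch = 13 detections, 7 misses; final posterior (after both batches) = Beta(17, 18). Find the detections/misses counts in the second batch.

Because Beta–binomial updating is additive in the counts, the combined data contributed (α_post−α_prior, β_post−β_prior) successes and failures.
Total across both batches: 17−2=15 detections, 18−7=11 misses.
Subtract the first batch: 15−13=2 detections and 11−7=4 misses.

2 detections and 4 misses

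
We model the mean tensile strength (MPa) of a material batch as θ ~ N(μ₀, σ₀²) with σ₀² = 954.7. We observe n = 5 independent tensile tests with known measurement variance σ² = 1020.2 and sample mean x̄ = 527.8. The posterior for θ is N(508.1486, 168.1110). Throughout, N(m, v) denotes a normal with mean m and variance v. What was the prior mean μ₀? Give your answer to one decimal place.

The posterior mean is a precision-weighted average: μ_n = (τ₀μ₀ + τ_data·x̄)/(τ₀+τ_data), with τ₀=1/σ₀² and τ_data=n/σ².
Here τ₀ = 1/954.7 = 0.001047 and τ_data = 5/1020.2 = 0.004901, so τ_n = 0.005948.
Rearranging for μ₀: μ₀ = (μ_n·τ_n − τ_data·x̄)/τ₀ = (508.1486·0.005948 − 0.004901·527.8) / 0.001047 = 0.435720/0.001047 ≈ 416.2.

μ₀ = 416.2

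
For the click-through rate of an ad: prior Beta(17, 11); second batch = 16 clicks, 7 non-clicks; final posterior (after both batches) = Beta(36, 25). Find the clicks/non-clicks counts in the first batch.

Because Beta–binomial updating is additive in the counts, the combined data contributed (α_post−α_prior, β_post−β_prior) successes and failures.
Total across both batches: 36−17=19 clicks, 25−11=14 non-clicks.
Subtract the second batch: 19−16=3 clicks and 14−7=7 non-clicks.

3 clicks and 7 non-clicks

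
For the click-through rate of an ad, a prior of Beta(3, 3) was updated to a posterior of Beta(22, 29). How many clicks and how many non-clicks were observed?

Beta is conjugate to the binomial likelihood: posterior = Beta(α+s, β+f).
So s = 22 − 3 = 19 and f = 29 − 3 = 26.

19 clicks and 26 non-clicks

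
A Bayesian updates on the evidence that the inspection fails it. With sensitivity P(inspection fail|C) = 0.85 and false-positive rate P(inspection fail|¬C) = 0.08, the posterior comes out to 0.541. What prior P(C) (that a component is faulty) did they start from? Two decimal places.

P(C) = 0.10

In odds form, posterior odds = prior odds × likelihood ratio, so prior odds = posterior odds ÷ LR.
Posterior odds = 0.541/(1−0.541) = 1.1786. LR = 0.85/0.08 = 10.6250.
Prior odds = 1.1786/10.6250 = 0.1109, so P(C) = 0.1109/(1+0.1109) ≈ 0.10.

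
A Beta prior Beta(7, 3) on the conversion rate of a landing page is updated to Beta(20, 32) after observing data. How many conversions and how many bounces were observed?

13 conversions and 29 bounces

Beta is conjugate to the binomial likelihood: posterior = Beta(a+s, b+f).
Match parameters: s=20−7=13, f=32−3=29.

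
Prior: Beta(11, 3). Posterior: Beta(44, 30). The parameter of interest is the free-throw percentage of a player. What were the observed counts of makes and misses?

Under Beta–binomial conjugacy the posterior parameters are (α+s, β+f).
So s = 44 − 11 = 33 and f = 30 − 3 = 27.

33 makes and 27 misses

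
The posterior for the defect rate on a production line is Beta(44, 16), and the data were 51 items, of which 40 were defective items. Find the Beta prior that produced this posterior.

Beta is conjugate to the binomial likelihood: posterior = Beta(α+s, β+f).
Subtract the data counts: 44−40=4, 16−11=5.

Beta(4, 5)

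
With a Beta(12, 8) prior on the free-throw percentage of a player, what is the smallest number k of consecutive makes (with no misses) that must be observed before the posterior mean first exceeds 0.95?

k = 141

After k makes and 0 misses the posterior is Beta(12+k, 8), with mean (12+k)/(12+8+k).
Set (12+k)/(20+k) > 0.95 and solve: k > (0.95·20 − 12)/(1 − 0.95) = 140.000.
The smallest integer exceeding 140.000 is 141.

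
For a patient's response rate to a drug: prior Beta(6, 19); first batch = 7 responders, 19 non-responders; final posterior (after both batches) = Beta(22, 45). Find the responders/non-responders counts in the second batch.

9 responders and 7 non-responders

Because Beta–binomial updating is additive in the counts, the combined data contributed (α_post−α_prior, β_post−β_prior) successes and failures.
Total across both batches: 22−6=16 responders, 45−19=26 non-responders.
Subtract the first batch: 16−7=9 responders and 26−19=7 non-responders.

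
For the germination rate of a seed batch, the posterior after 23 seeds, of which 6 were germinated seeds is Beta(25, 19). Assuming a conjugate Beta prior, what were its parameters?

Beta is conjugate to the binomial likelihood: posterior = Beta(a+s, b+f).
So a = 25 − 6 = 19 and b = 19 − 17 = 2.

Beta(19, 2)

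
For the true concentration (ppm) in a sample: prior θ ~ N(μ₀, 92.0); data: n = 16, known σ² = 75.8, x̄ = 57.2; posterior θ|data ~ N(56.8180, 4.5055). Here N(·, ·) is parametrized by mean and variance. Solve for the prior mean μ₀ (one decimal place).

μ₀ = 49.4

With known observation variance, the Normal–Normal posterior has precision τ_n = τ₀ + n/σ² and mean μ_n = (τ₀μ₀ + (n/σ²)x̄)/τ_n.
Here τ₀ = 1/92.0 = 0.010870 and τ_data = 16/75.8 = 0.211082, so τ_n = 0.221952.
Rearranging for μ₀: μ₀ = (μ_n·τ_n − τ_data·x̄)/τ₀ = (56.8180·0.221952 − 0.211082·57.2) / 0.010870 = 0.536978/0.010870 ≈ 49.4.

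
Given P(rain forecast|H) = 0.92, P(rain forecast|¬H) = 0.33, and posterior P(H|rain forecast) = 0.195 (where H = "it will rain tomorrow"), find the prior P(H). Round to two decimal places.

In odds form, posterior odds = prior odds × likelihood ratio, so prior odds = posterior odds ÷ LR.
Posterior odds = 0.195/(1−0.195) = 0.2422. LR = 0.92/0.33 = 2.7879.
Prior odds = 0.2422/2.7879 = 0.0869, so P(H) = 0.0869/(1+0.0869) ≈ 0.08.

P(H) = 0.08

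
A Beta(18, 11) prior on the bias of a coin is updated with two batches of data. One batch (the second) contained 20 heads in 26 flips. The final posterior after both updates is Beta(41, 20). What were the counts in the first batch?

3 heads and 3 tails

Sequential conjugate updates are equivalent to a single update on the pooled data, so total successes = posterior α − prior α and total failures = posterior β − prior β.
Total across both batches: 41−18=23 heads, 20−11=9 tails.
Subtract the second batch: 23−20=3 heads and 9−6=3 tails.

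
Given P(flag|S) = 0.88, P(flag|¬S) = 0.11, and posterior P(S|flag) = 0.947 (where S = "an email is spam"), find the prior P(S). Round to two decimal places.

Bayes' rule in odds form gives O(S|E) = O(S)·[P(E|S)/P(E|¬S)], hence O(S) = O(S|E)/LR.
Posterior odds = 0.947/(1−0.947) = 17.8679. LR = 0.88/0.11 = 8.0000.
Prior odds = 17.8679/8.0000 = 2.2335, so P(S) = 2.2335/(1+2.2335) ≈ 0.69.

P(S) = 0.69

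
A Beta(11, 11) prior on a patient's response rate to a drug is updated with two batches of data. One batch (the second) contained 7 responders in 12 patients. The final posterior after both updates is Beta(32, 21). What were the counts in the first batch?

14 responders and 5 non-responders

Sequential conjugate updates are equivalent to a single update on the pooled data, so total successes = posterior α − prior α and total failures = posterior β − prior β.
Total across both batches: 32−11=21 responders, 21−11=10 non-responders.
Subtract the second batch: 21−7=14 responders and 10−5=5 non-responders.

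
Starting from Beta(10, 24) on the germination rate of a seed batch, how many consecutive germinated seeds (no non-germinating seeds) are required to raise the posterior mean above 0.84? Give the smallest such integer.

After k germinated seeds and 0 non-germinating seeds the posterior is Beta(10+k, 24), with mean (10+k)/(10+24+k).
Set (10+k)/(34+k) > 0.84 and solve: k > (0.84·34 − 10)/(1 − 0.84) = 116.000.
The smallest integer exceeding 116.000 is 117.

k = 117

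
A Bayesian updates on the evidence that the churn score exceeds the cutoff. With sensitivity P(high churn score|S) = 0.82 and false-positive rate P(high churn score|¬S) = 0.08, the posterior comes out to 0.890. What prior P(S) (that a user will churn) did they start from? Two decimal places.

P(S) = 0.44

In odds form, posterior odds = prior odds × likelihood ratio, so prior odds = posterior odds ÷ LR.
Posterior odds = 0.890/(1−0.890) = 8.0909. LR = 0.82/0.08 = 10.2500.
Prior odds = 8.0909/10.2500 = 0.7894, so P(S) = 0.7894/(1+0.7894) ≈ 0.44.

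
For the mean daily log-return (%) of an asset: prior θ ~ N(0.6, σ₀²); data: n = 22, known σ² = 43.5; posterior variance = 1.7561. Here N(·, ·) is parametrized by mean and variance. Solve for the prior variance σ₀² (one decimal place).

σ₀² = 15.7

For the Normal–Normal model with known σ², precisions add: τ_n = τ₀ + n/σ².
So 1/σ₀² = 1/1.7561 − 22/43.5 = 0.569444 − 0.505747 = 0.063697.
Hence σ₀² = 1/0.063697 ≈ 15.7.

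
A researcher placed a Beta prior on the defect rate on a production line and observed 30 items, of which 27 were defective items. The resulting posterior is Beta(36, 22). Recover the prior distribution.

Beta(9, 19)

A Beta(α, β) prior with s successes and f failures in binomial data gives a Beta(α+s, β+f) posterior.
So α = 36 − 27 = 9 and β = 22 − 3 = 19.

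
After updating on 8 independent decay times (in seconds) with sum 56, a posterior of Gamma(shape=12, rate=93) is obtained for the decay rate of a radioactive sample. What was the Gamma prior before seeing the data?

Gamma–exponential conjugacy: posterior shape = α + n, posterior rate = β + Σtᵢ.
So α = 12 − 8 = 4 and β = 93 − 56 = 37.

Gamma(shape=4, rate=37)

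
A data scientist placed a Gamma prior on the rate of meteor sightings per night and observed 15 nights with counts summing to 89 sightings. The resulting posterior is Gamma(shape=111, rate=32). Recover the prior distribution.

A Gamma(α, β) prior (rate parametrization) on a Poisson rate with n observations summing to S gives posterior Gamma(α+S, β+n).
So α = 111 − 89 = 22 and β = 32 − 15 = 17.

Gamma(shape=22, rate=17)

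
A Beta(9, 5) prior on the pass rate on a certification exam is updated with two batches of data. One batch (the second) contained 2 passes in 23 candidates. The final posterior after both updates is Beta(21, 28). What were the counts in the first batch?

Because Beta–binomial updating is additive in the counts, the combined data contributed (α_post−α_prior, β_post−β_prior) successes and failures.
Total across both batches: 21−9=12 passes, 28−5=23 failures.
Subtract the second batch: 12−2=10 passes and 23−21=2 failures.

10 passes and 2 failures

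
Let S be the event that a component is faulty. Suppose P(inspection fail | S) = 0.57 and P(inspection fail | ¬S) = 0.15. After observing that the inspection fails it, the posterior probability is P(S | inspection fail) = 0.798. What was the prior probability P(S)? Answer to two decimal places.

In odds form, posterior odds = prior odds × likelihood ratio, so prior odds = posterior odds ÷ LR.
Posterior odds = 0.798/(1−0.798) = 3.9505. LR = 0.57/0.15 = 3.8000.
Prior odds = 3.9505/3.8000 = 1.0396, so P(S) = 1.0396/(1+1.0396) ≈ 0.51.

P(S) = 0.51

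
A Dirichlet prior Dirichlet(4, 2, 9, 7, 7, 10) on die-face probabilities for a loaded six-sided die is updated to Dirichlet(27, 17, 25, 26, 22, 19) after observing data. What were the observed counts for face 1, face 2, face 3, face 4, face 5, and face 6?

counts (23, 15, 16, 19, 15, 9)

For a Dirichlet(α) prior with multinomial counts c, the posterior is Dirichlet(α + c) componentwise.
Counts are posterior − prior componentwise: 27−4=23, 17−2=15, 25−9=16, 26−7=19, 22−7=15, 19−10=9.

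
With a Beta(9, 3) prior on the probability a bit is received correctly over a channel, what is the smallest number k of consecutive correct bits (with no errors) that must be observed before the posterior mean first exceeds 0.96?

k = 64

After k correct bits and 0 errors the posterior is Beta(9+k, 3), with mean (9+k)/(9+3+k).
Set (9+k)/(12+k) > 0.96 and solve: k > (0.96·12 − 9)/(1 − 0.96) = 63.000.
The smallest integer exceeding 63.000 is 64.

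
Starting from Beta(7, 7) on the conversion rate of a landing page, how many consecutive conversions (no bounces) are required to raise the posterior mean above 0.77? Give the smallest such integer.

After k conversions and 0 bounces the posterior is Beta(7+k, 7), with mean (7+k)/(7+7+k).
Set (7+k)/(14+k) > 0.77 and solve: k > (0.77·14 − 7)/(1 − 0.77) = 16.435.
The smallest integer exceeding 16.435 is 17, and checking k=17: (24)/(31) = 0.7742 > 0.77.

k = 17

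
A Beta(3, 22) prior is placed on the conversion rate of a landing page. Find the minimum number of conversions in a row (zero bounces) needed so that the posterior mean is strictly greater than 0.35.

k = 9

After k conversions and 0 bounces the posterior is Beta(3+k, 22), with mean (3+k)/(3+22+k).
Set (3+k)/(25+k) > 0.35 and solve: k > (0.35·25 − 3)/(1 − 0.35) = 8.846.
The smallest integer exceeding 8.846 is 9.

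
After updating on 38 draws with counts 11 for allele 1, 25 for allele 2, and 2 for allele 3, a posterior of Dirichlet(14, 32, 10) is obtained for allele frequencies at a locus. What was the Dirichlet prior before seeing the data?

Dirichlet(3, 7, 8)

For a Dirichlet(α) prior with multinomial counts c, the posterior is Dirichlet(α + c) componentwise.
Subtract each count from the matching posterior parameter: 14−11=3, 32−25=7, 10−2=8.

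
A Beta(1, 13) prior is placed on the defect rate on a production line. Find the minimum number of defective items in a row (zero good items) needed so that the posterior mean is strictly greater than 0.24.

After k defective items and 0 good items the posterior is Beta(1+k, 13), with mean (1+k)/(1+13+k).
Set (1+k)/(14+k) > 0.24 and solve: k > (0.24·14 − 1)/(1 − 0.24) = 3.105.
The smallest integer exceeding 3.105 is 4.

k = 4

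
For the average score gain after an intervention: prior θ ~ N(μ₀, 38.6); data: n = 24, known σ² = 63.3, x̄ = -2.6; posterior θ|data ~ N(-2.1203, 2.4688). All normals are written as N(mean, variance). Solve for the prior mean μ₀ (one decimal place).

μ₀ = 4.9

The posterior mean is a precision-weighted average: μ_n = (τ₀μ₀ + τ_data·x̄)/(τ₀+τ_data), with τ₀=1/σ₀² and τ_data=n/σ².
Here τ₀ = 1/38.6 = 0.025907 and τ_data = 24/63.3 = 0.379147, so τ_n = 0.405054.
Rearranging for μ₀: μ₀ = (μ_n·τ_n − τ_data·x̄)/τ₀ = (-2.1203·0.405054 − 0.379147·-2.6) / 0.025907 = 0.126946/0.025907 ≈ 4.9.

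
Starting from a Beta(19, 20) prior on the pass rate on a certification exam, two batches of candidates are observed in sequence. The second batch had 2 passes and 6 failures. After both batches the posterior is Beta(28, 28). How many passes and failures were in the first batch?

7 passes and 2 failures

Because Beta–binomial updating is additive in the counts, the combined data contributed (α_post−α_prior, β_post−β_prior) successes and failures.
Total across both batches: 28−19=9 passes, 28−20=8 failures.
Subtract the second batch: 9−2=7 passes and 8−6=2 failures.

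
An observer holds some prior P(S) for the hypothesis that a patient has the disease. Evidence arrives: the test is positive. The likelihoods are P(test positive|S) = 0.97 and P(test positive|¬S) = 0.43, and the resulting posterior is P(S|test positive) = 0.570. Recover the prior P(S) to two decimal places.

In odds form, posterior odds = prior odds × likelihood ratio, so prior odds = posterior odds ÷ LR.
Posterior odds = 0.570/(1−0.570) = 1.3256. LR = 0.97/0.43 = 2.2558.
Prior odds = 1.3256/2.2558 = 0.5876, so P(S) = 0.5876/(1+0.5876) ≈ 0.37.

P(S) = 0.37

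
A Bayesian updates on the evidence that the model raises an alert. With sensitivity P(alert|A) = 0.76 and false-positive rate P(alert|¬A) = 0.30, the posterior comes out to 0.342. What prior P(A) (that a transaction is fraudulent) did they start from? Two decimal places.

In odds form, posterior odds = prior odds × likelihood ratio, so prior odds = posterior odds ÷ LR.
Posterior odds = 0.342/(1−0.342) = 0.5198. LR = 0.76/0.30 = 2.5333.
Prior odds = 0.5198/2.5333 = 0.2052, so P(A) = 0.2052/(1+0.2052) ≈ 0.17.

P(A) = 0.17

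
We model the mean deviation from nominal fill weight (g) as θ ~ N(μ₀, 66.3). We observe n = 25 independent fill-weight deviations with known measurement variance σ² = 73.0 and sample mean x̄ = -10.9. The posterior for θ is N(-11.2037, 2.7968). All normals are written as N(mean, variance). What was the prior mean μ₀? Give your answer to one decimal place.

The posterior mean is a precision-weighted average: μ_n = (τ₀μ₀ + τ_data·x̄)/(τ₀+τ_data), with τ₀=1/σ₀² and τ_data=n/σ².
Here τ₀ = 1/66.3 = 0.015083 and τ_data = 25/73.0 = 0.342466, so τ_n = 0.357549.
Rearranging for μ₀: μ₀ = (μ_n·τ_n − τ_data·x̄)/τ₀ = (-11.2037·0.357549 − 0.342466·-10.9) / 0.015083 = -0.272992/0.015083 ≈ -18.1.

μ₀ = -18.1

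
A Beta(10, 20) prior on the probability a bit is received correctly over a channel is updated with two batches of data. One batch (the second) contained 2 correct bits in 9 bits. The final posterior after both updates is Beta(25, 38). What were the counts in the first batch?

Sequential conjugate updates are equivalent to a single update on the pooled data, so total successes = posterior α − prior α and total failures = posterior β − prior β.
Total across both batches: 25−10=15 correct bits, 38−20=18 errors.
Subtract the second batch: 15−2=13 correct bits and 18−7=11 errors.

13 correct bits and 11 errors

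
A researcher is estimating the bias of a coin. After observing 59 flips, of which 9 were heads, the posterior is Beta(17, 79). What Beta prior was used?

Under Beta–binomial conjugacy the posterior parameters are (α+s, β+f).
Subtract the data counts: 17−9=8, 79−50=29.

Beta(8, 29)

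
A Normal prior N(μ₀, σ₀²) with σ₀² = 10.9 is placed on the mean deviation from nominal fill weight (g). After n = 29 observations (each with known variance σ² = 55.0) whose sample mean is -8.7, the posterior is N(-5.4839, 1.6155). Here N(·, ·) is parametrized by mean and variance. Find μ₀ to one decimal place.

μ₀ = 13.0

The posterior mean is a precision-weighted average: μ_n = (τ₀μ₀ + τ_data·x̄)/(τ₀+τ_data), with τ₀=1/σ₀² and τ_data=n/σ².
Here τ₀ = 1/10.9 = 0.091743 and τ_data = 29/55.0 = 0.527273, so τ_n = 0.619016.
Rearranging for μ₀: μ₀ = (μ_n·τ_n − τ_data·x̄)/τ₀ = (-5.4839·0.619016 − 0.527273·-8.7) / 0.091743 = 1.192653/0.091743 ≈ 13.0.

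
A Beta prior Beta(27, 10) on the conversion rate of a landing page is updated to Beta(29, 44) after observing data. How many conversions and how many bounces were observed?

2 conversions and 34 bounces

A Beta(α, β) prior with s successes and f failures in binomial data gives a Beta(α+s, β+f) posterior.
Match parameters: s=29−27=2, f=44−10=34.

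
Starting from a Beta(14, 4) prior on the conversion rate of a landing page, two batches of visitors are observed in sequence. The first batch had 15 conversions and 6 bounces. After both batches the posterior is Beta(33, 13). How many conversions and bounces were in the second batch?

Sequential conjugate updates are equivalent to a single update on the pooled data, so total successes = posterior α − prior α and total failures = posterior β − prior β.
Total across both batches: 33−14=19 conversions, 13−4=9 bounces.
Subtract the first batch: 19−15=4 conversions and 9−6=3 bounces.

4 conversions and 3 bounces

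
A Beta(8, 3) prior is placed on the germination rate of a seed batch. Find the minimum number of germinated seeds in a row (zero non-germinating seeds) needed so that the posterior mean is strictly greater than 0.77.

k = 3

After k germinated seeds and 0 non-germinating seeds the posterior is Beta(8+k, 3), with mean (8+k)/(8+3+k).
Set (8+k)/(11+k) > 0.77 and solve: k > (0.77·11 − 8)/(1 − 0.77) = 2.043.
The smallest integer exceeding 2.043 is 3.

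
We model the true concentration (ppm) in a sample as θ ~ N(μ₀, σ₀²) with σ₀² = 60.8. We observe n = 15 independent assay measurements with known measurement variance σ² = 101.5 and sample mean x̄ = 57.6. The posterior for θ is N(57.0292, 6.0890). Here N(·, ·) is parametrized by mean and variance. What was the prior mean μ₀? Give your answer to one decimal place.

μ₀ = 51.9

The posterior mean is a precision-weighted average: μ_n = (τ₀μ₀ + τ_data·x̄)/(τ₀+τ_data), with τ₀=1/σ₀² and τ_data=n/σ².
Here τ₀ = 1/60.8 = 0.016447 and τ_data = 15/101.5 = 0.147783, so τ_n = 0.164230.
Rearranging for μ₀: μ₀ = (μ_n·τ_n − τ_data·x̄)/τ₀ = (57.0292·0.164230 − 0.147783·57.6) / 0.016447 = 0.853605/0.016447 ≈ 51.9.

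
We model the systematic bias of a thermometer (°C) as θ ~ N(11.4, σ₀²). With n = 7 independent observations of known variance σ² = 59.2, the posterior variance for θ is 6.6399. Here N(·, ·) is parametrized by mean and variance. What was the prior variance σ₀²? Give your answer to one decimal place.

Posterior precision equals prior precision plus data precision: 1/σ_n² = 1/σ₀² + n/σ².
So 1/σ₀² = 1/6.6399 − 7/59.2 = 0.150605 − 0.118243 = 0.032362.
Hence σ₀² = 1/0.032362 ≈ 30.9.

σ₀² = 30.9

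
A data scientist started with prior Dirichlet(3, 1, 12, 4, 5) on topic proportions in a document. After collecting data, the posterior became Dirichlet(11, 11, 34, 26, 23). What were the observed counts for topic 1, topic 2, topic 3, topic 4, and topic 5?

counts (8, 10, 22, 22, 18)

For a Dirichlet(α) prior with multinomial counts c, the posterior is Dirichlet(α + c) componentwise.
Counts are posterior − prior componentwise: 11−3=8, 11−1=10, 34−12=22, 26−4=22, 23−5=18.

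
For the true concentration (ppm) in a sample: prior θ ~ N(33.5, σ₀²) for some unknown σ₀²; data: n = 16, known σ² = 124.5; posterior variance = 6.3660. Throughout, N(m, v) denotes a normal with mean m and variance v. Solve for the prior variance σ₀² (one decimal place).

Posterior precision equals prior precision plus data precision: 1/σ_n² = 1/σ₀² + n/σ².
So 1/σ₀² = 1/6.3660 − 16/124.5 = 0.157085 − 0.128514 = 0.028571.
Hence σ₀² = 1/0.028571 ≈ 35.0.

σ₀² = 35.0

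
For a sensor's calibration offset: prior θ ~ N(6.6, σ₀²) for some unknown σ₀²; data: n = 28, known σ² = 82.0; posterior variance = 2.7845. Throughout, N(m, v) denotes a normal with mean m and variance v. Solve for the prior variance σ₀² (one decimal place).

σ₀² = 56.6

Posterior precision equals prior precision plus data precision: 1/σ_n² = 1/σ₀² + n/σ².
So 1/σ₀² = 1/2.7845 − 28/82.0 = 0.359131 − 0.341463 = 0.017668.
Hence σ₀² = 1/0.017668 ≈ 56.6.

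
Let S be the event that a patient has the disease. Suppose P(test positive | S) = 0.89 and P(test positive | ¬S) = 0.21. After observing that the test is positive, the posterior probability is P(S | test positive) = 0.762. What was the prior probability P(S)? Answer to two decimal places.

Bayes' rule in odds form gives O(S|E) = O(S)·[P(E|S)/P(E|¬S)], hence O(S) = O(S|E)/LR.
Posterior odds = 0.762/(1−0.762) = 3.2017. LR = 0.89/0.21 = 4.2381.
Prior odds = 3.2017/4.2381 = 0.7555, so P(S) = 0.7555/(1+0.7555) ≈ 0.43.

P(S) = 0.43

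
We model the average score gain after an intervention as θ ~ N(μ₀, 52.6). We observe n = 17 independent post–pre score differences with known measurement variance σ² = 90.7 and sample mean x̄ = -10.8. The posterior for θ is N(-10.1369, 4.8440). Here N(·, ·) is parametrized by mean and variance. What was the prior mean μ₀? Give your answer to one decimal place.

μ₀ = -3.6

With known observation variance, the Normal–Normal posterior has precision τ_n = τ₀ + n/σ² and mean μ_n = (τ₀μ₀ + (n/σ²)x̄)/τ_n.
Here τ₀ = 1/52.6 = 0.019011 and τ_data = 17/90.7 = 0.187431, so τ_n = 0.206442.
Rearranging for μ₀: μ₀ = (μ_n·τ_n − τ_data·x̄)/τ₀ = (-10.1369·0.206442 − 0.187431·-10.8) / 0.019011 = -0.068427/0.019011 ≈ -3.6.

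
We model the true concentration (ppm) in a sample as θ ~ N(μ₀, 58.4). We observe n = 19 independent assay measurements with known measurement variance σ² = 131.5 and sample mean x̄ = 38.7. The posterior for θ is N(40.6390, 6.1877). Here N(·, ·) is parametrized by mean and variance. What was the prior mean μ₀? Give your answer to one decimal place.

The posterior mean is a precision-weighted average: μ_n = (τ₀μ₀ + τ_data·x̄)/(τ₀+τ_data), with τ₀=1/σ₀² and τ_data=n/σ².
Here τ₀ = 1/58.4 = 0.017123 and τ_data = 19/131.5 = 0.144487, so τ_n = 0.161610.
Rearranging for μ₀: μ₀ = (μ_n·τ_n − τ_data·x̄)/τ₀ = (40.6390·0.161610 − 0.144487·38.7) / 0.017123 = 0.976022/0.017123 ≈ 57.0.

μ₀ = 57.0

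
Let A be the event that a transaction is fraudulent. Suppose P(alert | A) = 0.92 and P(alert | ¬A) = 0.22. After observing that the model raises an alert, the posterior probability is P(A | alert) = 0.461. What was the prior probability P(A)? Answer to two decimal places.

P(A) = 0.17

Bayes' rule in odds form gives O(A|E) = O(A)·[P(E|A)/P(E|¬A)], hence O(A) = O(A|E)/LR.
Posterior odds = 0.461/(1−0.461) = 0.8553. LR = 0.92/0.22 = 4.1818.
Prior odds = 0.8553/4.1818 = 0.2045, so P(A) = 0.2045/(1+0.2045) ≈ 0.17.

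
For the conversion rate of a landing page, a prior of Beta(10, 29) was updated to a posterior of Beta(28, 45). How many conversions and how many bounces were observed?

Beta is conjugate to the binomial likelihood: posterior = Beta(α+s, β+f).
So s = 28 − 10 = 18 and f = 45 − 29 = 16.

18 conversions and 16 bounces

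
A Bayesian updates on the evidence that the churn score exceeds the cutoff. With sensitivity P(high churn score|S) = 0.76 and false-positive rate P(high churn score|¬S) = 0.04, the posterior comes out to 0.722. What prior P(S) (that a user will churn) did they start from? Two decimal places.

P(S) = 0.12

Bayes' rule in odds form gives O(S|E) = O(S)·[P(E|S)/P(E|¬S)], hence O(S) = O(S|E)/LR.
Posterior odds = 0.722/(1−0.722) = 2.5971. LR = 0.76/0.04 = 19.0000.
Prior odds = 2.5971/19.0000 = 0.1367, so P(S) = 0.1367/(1+0.1367) ≈ 0.12.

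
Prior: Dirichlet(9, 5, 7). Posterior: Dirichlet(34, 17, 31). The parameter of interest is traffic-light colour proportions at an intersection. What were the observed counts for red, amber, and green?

counts (25, 12, 24)

For a Dirichlet(α) prior with multinomial counts c, the posterior is Dirichlet(α + c) componentwise.
Counts are posterior − prior componentwise: 34−9=25, 17−5=12, 31−7=24.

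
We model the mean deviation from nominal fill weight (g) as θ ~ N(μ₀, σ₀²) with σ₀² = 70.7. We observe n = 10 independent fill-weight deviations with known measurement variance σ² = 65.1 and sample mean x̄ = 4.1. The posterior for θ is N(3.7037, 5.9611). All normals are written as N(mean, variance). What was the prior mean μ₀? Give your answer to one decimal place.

μ₀ = -0.6

With known observation variance, the Normal–Normal posterior has precision τ_n = τ₀ + n/σ² and mean μ_n = (τ₀μ₀ + (n/σ²)x̄)/τ_n.
Here τ₀ = 1/70.7 = 0.014144 and τ_data = 10/65.1 = 0.153610, so τ_n = 0.167754.
Rearranging for μ₀: μ₀ = (μ_n·τ_n − τ_data·x̄)/τ₀ = (3.7037·0.167754 − 0.153610·4.1) / 0.014144 = -0.008491/0.014144 ≈ -0.6.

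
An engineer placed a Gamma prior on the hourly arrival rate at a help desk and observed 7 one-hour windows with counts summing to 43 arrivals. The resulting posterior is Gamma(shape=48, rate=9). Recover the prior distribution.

A Gamma(α, β) prior (rate parametrization) on a Poisson rate with n observations summing to S gives posterior Gamma(α+S, β+n).
So α = 48 − 43 = 5 and β = 9 − 7 = 2.

Gamma(shape=5, rate=2)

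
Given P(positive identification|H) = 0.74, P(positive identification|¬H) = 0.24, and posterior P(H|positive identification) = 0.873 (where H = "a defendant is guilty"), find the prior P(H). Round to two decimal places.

P(H) = 0.69

Bayes' rule in odds form gives O(H|E) = O(H)·[P(E|H)/P(E|¬H)], hence O(H) = O(H|E)/LR.
Posterior odds = 0.873/(1−0.873) = 6.8740. LR = 0.74/0.24 = 3.0833.
Prior odds = 6.8740/3.0833 = 2.2294, so P(H) = 2.2294/(1+2.2294) ≈ 0.69.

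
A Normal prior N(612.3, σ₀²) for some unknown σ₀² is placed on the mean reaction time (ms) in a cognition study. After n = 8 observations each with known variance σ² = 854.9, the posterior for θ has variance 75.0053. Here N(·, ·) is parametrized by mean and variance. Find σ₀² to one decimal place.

Posterior precision equals prior precision plus data precision: 1/σ_n² = 1/σ₀² + n/σ².
So 1/σ₀² = 1/75.0053 − 8/854.9 = 0.013332 − 0.009358 = 0.003974.
Hence σ₀² = 1/0.003974 ≈ 251.6.

σ₀² = 251.6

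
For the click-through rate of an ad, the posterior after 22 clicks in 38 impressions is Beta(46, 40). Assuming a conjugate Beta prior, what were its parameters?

Beta(24, 24)

A Beta(α, β) prior with s successes and f failures in binomial data gives a Beta(α+s, β+f) posterior.
Subtract the data counts: 46−22=24, 40−16=24.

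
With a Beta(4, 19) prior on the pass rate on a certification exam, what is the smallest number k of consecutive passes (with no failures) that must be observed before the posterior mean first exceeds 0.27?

After k passes and 0 failures the posterior is Beta(4+k, 19), with mean (4+k)/(4+19+k).
Set (4+k)/(23+k) > 0.27 and solve: k > (0.27·23 − 4)/(1 − 0.27) = 3.027.
The smallest integer exceeding 3.027 is 4, and checking k=4: (8)/(27) = 0.2963 > 0.27.

k = 4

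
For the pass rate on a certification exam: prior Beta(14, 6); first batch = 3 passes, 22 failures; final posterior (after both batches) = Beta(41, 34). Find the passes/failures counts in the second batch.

24 passes and 6 failures

Sequential conjugate updates are equivalent to a single update on the pooled data, so total successes = posterior α − prior α and total failures = posterior β − prior β.
Total across both batches: 41−14=27 passes, 34−6=28 failures.
Subtract the first batch: 27−3=24 passes and 28−22=6 failures.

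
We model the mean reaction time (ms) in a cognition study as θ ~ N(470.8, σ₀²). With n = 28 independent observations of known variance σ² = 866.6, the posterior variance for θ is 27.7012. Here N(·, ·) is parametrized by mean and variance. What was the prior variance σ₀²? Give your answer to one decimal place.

σ₀² = 263.9

Posterior precision equals prior precision plus data precision: 1/σ_n² = 1/σ₀² + n/σ².
So 1/σ₀² = 1/27.7012 − 28/866.6 = 0.036100 − 0.032310 = 0.003790.
Hence σ₀² = 1/0.003790 ≈ 263.9.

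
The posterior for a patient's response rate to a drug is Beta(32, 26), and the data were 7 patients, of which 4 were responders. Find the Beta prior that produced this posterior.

Beta(28, 23)

A Beta(α, β) prior with s successes and f failures in binomial data gives a Beta(α+s, β+f) posterior.
So α = 32 − 4 = 28 and β = 26 − 3 = 23.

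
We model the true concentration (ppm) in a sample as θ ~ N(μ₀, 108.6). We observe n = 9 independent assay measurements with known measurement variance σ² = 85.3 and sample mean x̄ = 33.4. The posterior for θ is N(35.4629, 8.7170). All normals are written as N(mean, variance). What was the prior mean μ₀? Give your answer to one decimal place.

The posterior mean is a precision-weighted average: μ_n = (τ₀μ₀ + τ_data·x̄)/(τ₀+τ_data), with τ₀=1/σ₀² and τ_data=n/σ².
Here τ₀ = 1/108.6 = 0.009208 and τ_data = 9/85.3 = 0.105510, so τ_n = 0.114718.
Rearranging for μ₀: μ₀ = (μ_n·τ_n − τ_data·x̄)/τ₀ = (35.4629·0.114718 − 0.105510·33.4) / 0.009208 = 0.544199/0.009208 ≈ 59.1.

μ₀ = 59.1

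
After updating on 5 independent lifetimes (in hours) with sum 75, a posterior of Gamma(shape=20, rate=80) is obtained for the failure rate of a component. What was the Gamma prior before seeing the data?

Gamma(shape=15, rate=5)

Gamma–exponential conjugacy: posterior shape = α + n, posterior rate = β + Σtᵢ.
So α = 20 − 5 = 15 and β = 80 − 75 = 5.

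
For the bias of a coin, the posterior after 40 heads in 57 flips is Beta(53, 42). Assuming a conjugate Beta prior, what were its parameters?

Beta(13, 25)

Under Beta–binomial conjugacy the posterior parameters are (α+s, β+f).
Subtract the data counts: 53−40=13, 42−17=25.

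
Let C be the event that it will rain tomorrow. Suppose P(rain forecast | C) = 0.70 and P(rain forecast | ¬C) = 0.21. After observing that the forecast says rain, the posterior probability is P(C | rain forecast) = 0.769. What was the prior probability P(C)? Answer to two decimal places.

Bayes' rule in odds form gives O(C|E) = O(C)·[P(E|C)/P(E|¬C)], hence O(C) = O(C|E)/LR.
Posterior odds = 0.769/(1−0.769) = 3.3290. LR = 0.70/0.21 = 3.3333.
Prior odds = 3.3290/3.3333 = 0.9987, so P(C) = 0.9987/(1+0.9987) ≈ 0.50.

P(C) = 0.50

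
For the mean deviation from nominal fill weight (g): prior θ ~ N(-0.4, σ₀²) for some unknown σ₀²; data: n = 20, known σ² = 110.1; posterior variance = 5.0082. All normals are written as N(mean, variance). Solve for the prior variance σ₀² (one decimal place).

For the Normal–Normal model with known σ², precisions add: τ_n = τ₀ + n/σ².
So 1/σ₀² = 1/5.0082 − 20/110.1 = 0.199673 − 0.181653 = 0.018020.
Hence σ₀² = 1/0.018020 ≈ 55.5.

σ₀² = 55.5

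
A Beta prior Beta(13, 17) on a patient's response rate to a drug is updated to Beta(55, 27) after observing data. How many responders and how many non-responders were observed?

Under Beta–binomial conjugacy the posterior parameters are (a+s, b+f).
So s = 55 − 13 = 42 and f = 27 − 17 = 10.

42 responders and 10 non-responders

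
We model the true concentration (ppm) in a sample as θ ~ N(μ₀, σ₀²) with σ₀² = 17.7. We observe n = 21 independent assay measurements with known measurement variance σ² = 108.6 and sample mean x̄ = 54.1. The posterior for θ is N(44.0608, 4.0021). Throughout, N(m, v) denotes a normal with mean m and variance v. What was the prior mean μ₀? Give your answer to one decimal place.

μ₀ = 9.7

The posterior mean is a precision-weighted average: μ_n = (τ₀μ₀ + τ_data·x̄)/(τ₀+τ_data), with τ₀=1/σ₀² and τ_data=n/σ².
Here τ₀ = 1/17.7 = 0.056497 and τ_data = 21/108.6 = 0.193370, so τ_n = 0.249867.
Rearranging for μ₀: μ₀ = (μ_n·τ_n − τ_data·x̄)/τ₀ = (44.0608·0.249867 − 0.193370·54.1) / 0.056497 = 0.548023/0.056497 ≈ 9.7.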